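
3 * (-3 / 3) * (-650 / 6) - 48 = 277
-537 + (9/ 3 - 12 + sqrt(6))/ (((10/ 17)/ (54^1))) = -6816/ 5 + 459 * sqrt(6)/ 5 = -1138.34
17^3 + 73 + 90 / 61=304236 / 61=4987.48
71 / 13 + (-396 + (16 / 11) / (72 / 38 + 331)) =-353228323 / 904475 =-390.53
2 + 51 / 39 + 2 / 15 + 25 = 5546 / 195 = 28.44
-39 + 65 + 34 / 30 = 407 / 15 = 27.13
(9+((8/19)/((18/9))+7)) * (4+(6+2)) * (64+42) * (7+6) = 5093088/19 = 268057.26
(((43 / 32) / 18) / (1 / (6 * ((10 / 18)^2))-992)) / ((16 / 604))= -162325 / 57108096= -0.00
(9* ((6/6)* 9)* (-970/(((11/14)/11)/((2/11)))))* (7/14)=-1099980/11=-99998.18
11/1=11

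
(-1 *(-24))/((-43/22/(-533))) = 6544.74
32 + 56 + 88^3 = 681560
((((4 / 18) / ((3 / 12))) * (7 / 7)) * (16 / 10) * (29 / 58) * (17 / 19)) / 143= 544 / 122265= 0.00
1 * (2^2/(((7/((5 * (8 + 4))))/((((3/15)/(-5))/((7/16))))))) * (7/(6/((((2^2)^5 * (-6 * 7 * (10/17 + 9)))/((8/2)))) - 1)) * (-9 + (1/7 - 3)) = -886636544/3407985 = -260.16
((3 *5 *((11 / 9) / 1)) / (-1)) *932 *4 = -205040 / 3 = -68346.67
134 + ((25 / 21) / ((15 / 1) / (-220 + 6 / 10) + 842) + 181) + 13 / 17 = 104115934297 / 329724843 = 315.77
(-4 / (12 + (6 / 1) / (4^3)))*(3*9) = -384 / 43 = -8.93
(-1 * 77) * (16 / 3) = -1232 / 3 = -410.67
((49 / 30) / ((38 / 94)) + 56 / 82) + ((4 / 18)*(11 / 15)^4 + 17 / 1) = 21.79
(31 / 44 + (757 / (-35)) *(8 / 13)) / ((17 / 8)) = -504718 / 85085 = -5.93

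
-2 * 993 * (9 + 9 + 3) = -41706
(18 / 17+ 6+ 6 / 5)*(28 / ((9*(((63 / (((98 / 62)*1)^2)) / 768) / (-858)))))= -54846984192 / 81685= -671444.99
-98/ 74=-49/ 37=-1.32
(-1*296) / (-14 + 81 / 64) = 18944 / 815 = 23.24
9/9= 1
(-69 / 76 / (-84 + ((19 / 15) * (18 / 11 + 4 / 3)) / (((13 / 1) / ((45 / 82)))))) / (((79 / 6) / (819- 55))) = 463610862 / 737833061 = 0.63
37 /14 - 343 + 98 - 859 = -15419 /14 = -1101.36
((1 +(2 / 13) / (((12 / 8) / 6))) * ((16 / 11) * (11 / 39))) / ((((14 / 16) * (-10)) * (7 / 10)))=-128 / 1183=-0.11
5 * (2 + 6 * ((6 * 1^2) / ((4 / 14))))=640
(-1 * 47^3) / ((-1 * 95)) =103823 / 95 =1092.87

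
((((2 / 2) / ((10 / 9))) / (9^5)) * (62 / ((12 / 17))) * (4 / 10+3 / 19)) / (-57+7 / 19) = -27931 / 2117890800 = -0.00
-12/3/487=-0.01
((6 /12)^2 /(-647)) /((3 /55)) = -55 /7764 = -0.01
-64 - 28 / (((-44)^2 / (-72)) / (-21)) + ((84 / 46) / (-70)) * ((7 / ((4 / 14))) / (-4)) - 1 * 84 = -169.71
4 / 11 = 0.36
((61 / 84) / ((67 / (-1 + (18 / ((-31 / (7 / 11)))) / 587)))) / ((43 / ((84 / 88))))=-12217873 / 50747939176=-0.00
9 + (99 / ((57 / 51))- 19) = 1493 / 19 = 78.58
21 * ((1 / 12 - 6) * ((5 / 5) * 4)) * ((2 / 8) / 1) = -497 / 4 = -124.25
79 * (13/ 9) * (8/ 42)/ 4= 1027/ 189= 5.43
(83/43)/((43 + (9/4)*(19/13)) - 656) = -4316/1363315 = -0.00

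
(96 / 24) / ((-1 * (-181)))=4 / 181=0.02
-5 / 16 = -0.31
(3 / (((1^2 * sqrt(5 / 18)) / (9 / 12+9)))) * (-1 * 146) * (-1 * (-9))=-230607 * sqrt(10) / 10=-72924.34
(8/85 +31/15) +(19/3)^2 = 32338/765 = 42.27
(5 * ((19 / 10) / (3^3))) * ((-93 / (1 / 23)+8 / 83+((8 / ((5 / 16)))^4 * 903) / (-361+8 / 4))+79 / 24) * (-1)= 9192385786559639 / 24135570000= 380864.67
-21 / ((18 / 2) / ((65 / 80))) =-91 / 48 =-1.90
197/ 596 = 0.33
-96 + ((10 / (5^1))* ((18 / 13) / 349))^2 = -1976098128 / 20584369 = -96.00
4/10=2/5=0.40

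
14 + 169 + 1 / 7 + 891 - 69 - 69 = 6553 / 7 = 936.14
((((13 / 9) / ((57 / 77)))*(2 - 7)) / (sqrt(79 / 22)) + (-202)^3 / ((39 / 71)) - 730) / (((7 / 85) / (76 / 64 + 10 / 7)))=-148728451055 / 312 - 17807075*sqrt(1738) / 4539024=-476693916.93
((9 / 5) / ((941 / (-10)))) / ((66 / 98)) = -294 / 10351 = -0.03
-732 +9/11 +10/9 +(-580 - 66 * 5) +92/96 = -1639.11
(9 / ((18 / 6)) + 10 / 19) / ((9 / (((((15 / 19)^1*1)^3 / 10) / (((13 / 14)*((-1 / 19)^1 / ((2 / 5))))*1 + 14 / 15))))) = 1055250 / 44398307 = 0.02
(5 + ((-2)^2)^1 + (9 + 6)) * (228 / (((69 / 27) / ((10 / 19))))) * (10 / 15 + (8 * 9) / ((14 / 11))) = 10385280 / 161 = 64504.84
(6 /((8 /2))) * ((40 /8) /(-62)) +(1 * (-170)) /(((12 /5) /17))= -447995 /372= -1204.29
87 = 87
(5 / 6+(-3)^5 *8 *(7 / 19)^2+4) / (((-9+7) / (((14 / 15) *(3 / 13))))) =302113 / 10830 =27.90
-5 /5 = -1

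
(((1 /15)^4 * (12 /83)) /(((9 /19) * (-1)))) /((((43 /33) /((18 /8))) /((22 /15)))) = -4598 /301134375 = -0.00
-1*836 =-836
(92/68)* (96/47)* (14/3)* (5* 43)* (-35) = -77537600/799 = -97043.30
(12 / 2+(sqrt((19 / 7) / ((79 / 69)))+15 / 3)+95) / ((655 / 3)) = 3*sqrt(724983) / 362215+318 / 655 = 0.49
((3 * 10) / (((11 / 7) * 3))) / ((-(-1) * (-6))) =-35 / 33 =-1.06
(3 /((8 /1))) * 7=21 /8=2.62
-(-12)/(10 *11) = 6/55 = 0.11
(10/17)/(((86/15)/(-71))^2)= 90.21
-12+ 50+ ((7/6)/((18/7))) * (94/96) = 199295/5184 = 38.44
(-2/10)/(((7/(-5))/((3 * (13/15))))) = 13/35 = 0.37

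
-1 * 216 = -216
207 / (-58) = -207 / 58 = -3.57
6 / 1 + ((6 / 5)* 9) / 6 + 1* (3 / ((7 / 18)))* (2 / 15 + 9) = 2739 / 35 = 78.26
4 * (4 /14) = 1.14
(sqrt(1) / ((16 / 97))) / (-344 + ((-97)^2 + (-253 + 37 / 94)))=4559 / 6626920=0.00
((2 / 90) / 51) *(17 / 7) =1 / 945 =0.00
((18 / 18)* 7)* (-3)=-21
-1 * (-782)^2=-611524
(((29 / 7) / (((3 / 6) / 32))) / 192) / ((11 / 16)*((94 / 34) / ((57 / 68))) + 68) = 2204 / 112147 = 0.02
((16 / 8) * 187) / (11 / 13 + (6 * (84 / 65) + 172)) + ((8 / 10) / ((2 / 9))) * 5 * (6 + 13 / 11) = 1304636 / 9933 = 131.34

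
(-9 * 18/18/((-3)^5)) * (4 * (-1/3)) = -4/81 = -0.05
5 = 5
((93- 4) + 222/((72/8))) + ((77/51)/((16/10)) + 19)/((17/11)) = 126.57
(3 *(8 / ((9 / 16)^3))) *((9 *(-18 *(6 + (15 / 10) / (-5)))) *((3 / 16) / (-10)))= 58368 / 25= 2334.72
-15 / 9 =-1.67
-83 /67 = -1.24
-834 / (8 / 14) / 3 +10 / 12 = -1457 / 3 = -485.67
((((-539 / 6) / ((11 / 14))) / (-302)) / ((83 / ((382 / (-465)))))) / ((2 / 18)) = -65513 / 1942615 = -0.03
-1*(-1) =1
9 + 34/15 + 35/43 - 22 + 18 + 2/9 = 16066/1935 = 8.30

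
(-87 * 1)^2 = 7569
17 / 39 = 0.44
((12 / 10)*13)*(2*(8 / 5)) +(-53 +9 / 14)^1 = -853 / 350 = -2.44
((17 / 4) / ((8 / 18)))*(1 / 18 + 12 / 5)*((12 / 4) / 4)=11271 / 640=17.61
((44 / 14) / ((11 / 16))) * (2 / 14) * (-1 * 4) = -128 / 49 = -2.61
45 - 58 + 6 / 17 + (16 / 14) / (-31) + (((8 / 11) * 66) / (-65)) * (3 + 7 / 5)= -19102659 / 1198925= -15.93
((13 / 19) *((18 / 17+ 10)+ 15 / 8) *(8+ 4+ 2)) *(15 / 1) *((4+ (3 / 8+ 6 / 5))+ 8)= 260752401 / 10336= 25227.59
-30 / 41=-0.73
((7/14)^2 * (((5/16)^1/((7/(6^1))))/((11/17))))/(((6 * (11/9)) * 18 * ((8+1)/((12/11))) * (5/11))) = 17/81312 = 0.00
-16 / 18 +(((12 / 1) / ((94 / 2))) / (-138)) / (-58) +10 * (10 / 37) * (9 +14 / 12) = 277564379 / 10439217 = 26.59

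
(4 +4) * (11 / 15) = 88 / 15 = 5.87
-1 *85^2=-7225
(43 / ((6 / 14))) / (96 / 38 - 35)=-3.09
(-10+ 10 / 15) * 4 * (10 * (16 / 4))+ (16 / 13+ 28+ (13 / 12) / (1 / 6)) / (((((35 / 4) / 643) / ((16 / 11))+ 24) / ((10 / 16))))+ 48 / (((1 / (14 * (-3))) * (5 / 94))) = -7589748025148 / 192666435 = -39393.20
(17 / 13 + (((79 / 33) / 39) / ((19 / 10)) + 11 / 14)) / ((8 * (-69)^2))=727721 / 13039122096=0.00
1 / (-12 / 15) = -5 / 4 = -1.25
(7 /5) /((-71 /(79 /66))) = -553 /23430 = -0.02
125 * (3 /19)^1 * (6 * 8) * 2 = 36000 /19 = 1894.74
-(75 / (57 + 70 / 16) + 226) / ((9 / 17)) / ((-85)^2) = -111566 / 1878075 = -0.06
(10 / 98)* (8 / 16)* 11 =55 / 98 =0.56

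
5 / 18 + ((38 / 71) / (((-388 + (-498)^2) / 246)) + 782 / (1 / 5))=154677533953 / 39556656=3910.28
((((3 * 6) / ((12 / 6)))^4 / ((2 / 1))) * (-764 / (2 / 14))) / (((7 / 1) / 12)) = -30075624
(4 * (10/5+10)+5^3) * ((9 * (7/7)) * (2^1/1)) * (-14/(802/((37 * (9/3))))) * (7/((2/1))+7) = -25405569/401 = -63355.53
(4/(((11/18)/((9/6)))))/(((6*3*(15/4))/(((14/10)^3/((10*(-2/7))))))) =-0.14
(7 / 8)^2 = 49 / 64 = 0.77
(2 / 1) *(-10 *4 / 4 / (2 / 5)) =-50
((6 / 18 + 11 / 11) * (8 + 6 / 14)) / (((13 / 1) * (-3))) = -236 / 819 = -0.29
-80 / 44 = -20 / 11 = -1.82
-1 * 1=-1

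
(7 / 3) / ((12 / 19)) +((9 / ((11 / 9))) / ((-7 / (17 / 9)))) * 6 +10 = 1.77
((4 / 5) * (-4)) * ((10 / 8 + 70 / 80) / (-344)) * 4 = 0.08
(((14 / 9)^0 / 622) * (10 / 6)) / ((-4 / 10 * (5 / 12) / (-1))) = 5 / 311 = 0.02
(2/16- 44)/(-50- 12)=351/496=0.71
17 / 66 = 0.26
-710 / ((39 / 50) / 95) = -86474.36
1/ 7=0.14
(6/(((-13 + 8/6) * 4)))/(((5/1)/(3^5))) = -2187/350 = -6.25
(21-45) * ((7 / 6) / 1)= -28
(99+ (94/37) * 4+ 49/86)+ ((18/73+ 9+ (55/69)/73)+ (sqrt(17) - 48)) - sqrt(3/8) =74.50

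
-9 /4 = -2.25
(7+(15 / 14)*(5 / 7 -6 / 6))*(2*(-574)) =-53792 / 7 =-7684.57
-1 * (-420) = 420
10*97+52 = 1022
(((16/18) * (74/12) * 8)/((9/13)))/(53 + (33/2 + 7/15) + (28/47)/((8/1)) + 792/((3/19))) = 3617120/290438379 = 0.01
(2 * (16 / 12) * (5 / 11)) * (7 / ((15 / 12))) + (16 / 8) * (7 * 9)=4382 / 33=132.79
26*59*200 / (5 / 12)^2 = 1767168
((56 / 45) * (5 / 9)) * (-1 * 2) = -112 / 81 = -1.38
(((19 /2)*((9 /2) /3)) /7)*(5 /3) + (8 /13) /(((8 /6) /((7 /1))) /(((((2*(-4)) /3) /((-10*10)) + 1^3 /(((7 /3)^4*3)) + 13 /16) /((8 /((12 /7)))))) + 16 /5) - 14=-37136465211 /3549590044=-10.46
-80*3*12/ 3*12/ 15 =-768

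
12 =12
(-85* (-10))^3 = 614125000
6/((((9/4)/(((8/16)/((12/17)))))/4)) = 68/9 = 7.56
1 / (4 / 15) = 15 / 4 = 3.75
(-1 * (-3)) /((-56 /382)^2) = 109443 /784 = 139.60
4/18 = 2/9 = 0.22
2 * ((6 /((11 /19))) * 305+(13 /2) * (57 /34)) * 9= 21352599 /374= 57092.51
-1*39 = -39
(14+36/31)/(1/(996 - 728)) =125960/31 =4063.23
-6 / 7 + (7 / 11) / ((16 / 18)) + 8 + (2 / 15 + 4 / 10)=77543 / 9240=8.39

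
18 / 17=1.06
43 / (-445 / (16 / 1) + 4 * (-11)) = -688 / 1149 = -0.60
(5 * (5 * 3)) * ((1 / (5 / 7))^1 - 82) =-6045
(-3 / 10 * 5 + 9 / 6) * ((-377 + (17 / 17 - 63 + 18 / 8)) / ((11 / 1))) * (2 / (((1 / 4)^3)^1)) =0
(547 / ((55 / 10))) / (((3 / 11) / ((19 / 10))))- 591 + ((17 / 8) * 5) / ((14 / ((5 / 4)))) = 690919 / 6720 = 102.82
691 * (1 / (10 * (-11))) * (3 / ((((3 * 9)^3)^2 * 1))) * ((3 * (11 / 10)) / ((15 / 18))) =-691 / 3587226750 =-0.00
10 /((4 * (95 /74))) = 1.95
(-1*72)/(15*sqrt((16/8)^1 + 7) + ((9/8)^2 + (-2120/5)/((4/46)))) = 4608/309103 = 0.01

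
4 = 4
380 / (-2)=-190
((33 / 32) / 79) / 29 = 33 / 73312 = 0.00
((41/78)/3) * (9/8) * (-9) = -369/208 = -1.77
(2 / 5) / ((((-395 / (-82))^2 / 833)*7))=1600312 / 780125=2.05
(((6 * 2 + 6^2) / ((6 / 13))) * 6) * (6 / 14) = 1872 / 7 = 267.43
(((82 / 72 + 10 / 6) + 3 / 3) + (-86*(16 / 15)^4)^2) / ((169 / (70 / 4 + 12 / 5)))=25293163749722311 / 17325140625000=1459.91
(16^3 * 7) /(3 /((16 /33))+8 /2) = 458752 /163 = 2814.43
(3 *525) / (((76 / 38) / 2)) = 1575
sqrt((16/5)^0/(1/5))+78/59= 78/59+sqrt(5)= 3.56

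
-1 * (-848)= 848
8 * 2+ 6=22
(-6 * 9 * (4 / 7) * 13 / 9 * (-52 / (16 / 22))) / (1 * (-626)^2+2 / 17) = 189618 / 23316629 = 0.01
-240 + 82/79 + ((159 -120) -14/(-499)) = -7881597/39421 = -199.93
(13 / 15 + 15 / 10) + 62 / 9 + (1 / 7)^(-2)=5243 / 90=58.26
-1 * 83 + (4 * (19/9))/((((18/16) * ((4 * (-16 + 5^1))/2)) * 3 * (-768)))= -10649213/128304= -83.00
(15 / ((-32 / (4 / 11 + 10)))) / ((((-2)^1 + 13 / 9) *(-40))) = -1539 / 7040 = -0.22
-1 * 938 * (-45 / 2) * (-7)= -147735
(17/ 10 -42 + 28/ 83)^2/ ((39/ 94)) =51708580367/ 13433550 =3849.21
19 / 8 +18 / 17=3.43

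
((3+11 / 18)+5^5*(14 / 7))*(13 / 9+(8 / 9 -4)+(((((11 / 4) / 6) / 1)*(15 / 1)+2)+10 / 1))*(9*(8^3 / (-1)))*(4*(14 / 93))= -83308906240 / 279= -298598230.25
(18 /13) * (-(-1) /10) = 9 /65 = 0.14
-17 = -17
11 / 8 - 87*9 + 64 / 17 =-105789 / 136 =-777.86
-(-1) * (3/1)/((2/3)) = 4.50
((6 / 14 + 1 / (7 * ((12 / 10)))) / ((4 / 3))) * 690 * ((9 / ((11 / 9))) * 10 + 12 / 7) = 23019435 / 1078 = 21353.84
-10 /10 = -1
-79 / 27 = -2.93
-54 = -54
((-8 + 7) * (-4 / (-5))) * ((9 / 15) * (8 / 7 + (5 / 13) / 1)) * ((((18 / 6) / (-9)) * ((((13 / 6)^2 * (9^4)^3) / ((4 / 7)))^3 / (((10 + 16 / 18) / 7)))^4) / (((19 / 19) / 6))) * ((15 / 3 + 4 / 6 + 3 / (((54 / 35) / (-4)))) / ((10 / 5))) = -181138936417005016494294415266435756203487942066766501679487276971124454691784138756979601899696242571677903761089927839483386755683500893166503410367998692209728417 / 28147497671065600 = -6435347771720679208381967000000000000000000000000000000000000000000000000000000000000000000000000000000000000000000000000000000000000000000000000000.00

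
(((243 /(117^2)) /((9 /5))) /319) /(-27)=-5 /4366791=-0.00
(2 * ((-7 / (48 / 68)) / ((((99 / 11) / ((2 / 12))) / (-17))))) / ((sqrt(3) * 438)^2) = 0.00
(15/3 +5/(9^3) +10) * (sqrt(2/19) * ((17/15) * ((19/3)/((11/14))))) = 520744 * sqrt(38)/72171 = 44.48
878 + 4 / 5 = 4394 / 5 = 878.80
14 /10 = 7 /5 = 1.40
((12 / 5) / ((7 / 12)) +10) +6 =704 / 35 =20.11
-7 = -7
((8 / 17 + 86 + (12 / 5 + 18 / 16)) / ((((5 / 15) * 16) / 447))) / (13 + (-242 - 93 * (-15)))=82065177 / 12686080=6.47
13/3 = 4.33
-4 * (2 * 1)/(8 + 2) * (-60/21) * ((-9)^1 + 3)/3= -4.57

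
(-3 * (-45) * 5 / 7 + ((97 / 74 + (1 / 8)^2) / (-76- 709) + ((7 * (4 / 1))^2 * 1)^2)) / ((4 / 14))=7999256938973 / 3717760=2151633.49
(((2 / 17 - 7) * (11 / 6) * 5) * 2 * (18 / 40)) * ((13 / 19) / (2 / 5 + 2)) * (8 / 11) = -7605 / 646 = -11.77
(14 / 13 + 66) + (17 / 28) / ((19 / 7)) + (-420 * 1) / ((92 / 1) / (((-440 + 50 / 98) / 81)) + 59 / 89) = 2871735832651 / 30852875716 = 93.08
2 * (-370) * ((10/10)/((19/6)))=-4440/19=-233.68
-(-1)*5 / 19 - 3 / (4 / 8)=-109 / 19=-5.74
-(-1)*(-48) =-48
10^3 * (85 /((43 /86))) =170000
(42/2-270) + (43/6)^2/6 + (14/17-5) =-898231/3672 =-244.62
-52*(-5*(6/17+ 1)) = 5980/17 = 351.76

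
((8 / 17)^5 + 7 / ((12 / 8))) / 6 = 9988151 / 12778713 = 0.78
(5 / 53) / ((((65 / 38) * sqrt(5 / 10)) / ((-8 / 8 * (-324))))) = 12312 * sqrt(2) / 689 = 25.27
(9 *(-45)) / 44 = -405 / 44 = -9.20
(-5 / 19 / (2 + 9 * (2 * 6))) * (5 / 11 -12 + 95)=-459 / 2299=-0.20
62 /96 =0.65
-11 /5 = -2.20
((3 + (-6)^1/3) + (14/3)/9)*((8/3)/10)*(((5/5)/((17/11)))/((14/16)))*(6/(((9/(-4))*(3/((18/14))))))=-115456/337365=-0.34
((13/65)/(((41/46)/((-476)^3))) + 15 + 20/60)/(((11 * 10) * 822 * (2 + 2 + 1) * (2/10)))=-7441657429/27804150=-267.65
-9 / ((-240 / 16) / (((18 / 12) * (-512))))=-2304 / 5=-460.80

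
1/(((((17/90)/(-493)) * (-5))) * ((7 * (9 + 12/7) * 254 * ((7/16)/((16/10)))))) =11136/111125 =0.10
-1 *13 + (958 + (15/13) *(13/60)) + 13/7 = 26519/28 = 947.11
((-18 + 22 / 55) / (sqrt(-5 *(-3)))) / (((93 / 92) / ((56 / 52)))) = -113344 *sqrt(15) / 90675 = -4.84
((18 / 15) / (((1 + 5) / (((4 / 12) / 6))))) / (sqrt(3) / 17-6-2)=-1156 / 832185-17 *sqrt(3) / 1664370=-0.00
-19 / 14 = -1.36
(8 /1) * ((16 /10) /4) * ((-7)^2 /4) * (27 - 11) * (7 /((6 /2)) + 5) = 68992 /15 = 4599.47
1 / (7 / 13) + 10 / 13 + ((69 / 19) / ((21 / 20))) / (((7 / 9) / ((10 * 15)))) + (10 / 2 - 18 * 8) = 6422470 / 12103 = 530.65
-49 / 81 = -0.60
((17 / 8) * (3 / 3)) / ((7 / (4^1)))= 17 / 14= 1.21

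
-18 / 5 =-3.60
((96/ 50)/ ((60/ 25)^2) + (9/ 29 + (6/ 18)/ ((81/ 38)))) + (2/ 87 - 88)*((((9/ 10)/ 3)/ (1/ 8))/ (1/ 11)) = -81808378/ 35235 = -2321.79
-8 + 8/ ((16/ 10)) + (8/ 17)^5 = -4226803/ 1419857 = -2.98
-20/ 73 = -0.27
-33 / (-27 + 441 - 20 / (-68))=-561 / 7043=-0.08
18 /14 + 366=2571 /7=367.29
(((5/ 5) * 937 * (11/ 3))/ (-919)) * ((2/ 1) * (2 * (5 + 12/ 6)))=-288596/ 2757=-104.68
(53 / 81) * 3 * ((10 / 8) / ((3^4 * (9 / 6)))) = 265 / 13122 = 0.02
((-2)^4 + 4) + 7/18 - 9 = 205/18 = 11.39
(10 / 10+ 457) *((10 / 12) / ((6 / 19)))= 21755 / 18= 1208.61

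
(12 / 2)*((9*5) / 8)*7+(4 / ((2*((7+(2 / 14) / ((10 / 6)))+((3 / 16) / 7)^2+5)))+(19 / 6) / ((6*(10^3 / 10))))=236.42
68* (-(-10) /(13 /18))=12240 /13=941.54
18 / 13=1.38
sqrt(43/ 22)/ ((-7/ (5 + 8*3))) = -29*sqrt(946)/ 154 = -5.79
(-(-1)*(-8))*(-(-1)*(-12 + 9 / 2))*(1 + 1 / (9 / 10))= 380 / 3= 126.67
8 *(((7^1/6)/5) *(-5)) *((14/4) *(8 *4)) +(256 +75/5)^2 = 217187/3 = 72395.67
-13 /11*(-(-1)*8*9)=-936 /11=-85.09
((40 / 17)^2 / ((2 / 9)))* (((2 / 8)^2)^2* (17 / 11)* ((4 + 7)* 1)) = 225 / 136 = 1.65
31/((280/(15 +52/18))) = 713/360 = 1.98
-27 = -27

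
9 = 9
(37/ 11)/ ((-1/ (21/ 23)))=-777/ 253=-3.07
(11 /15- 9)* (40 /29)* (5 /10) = -496 /87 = -5.70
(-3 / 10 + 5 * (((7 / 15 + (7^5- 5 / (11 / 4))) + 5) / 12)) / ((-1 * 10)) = -13868191 / 19800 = -700.41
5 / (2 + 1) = 5 / 3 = 1.67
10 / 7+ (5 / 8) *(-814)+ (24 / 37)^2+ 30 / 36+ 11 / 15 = -290556953 / 574980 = -505.33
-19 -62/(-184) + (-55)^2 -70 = 270143/92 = 2936.34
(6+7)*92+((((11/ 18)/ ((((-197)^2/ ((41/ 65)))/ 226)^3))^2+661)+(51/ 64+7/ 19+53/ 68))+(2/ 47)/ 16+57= 38852932305631030932882106697748822316518891859231/ 20278705441956810104885231997969705863109000000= 1915.95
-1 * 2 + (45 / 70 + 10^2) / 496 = -12479 / 6944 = -1.80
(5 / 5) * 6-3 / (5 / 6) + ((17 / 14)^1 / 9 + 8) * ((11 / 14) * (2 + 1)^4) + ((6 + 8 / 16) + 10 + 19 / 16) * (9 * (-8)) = -753.37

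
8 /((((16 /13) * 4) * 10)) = 13 /80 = 0.16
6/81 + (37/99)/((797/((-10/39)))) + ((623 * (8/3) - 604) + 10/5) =3260026114/3077217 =1059.41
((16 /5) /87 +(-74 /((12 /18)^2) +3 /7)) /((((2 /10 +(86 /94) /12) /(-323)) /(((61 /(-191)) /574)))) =-49282488589 /456241891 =-108.02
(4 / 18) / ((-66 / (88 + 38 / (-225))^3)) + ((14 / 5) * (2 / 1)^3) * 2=-7566226058728 / 3383015625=-2236.53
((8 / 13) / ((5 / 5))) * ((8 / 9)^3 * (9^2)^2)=36864 / 13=2835.69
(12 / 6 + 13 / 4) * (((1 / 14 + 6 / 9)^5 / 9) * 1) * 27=28629151 / 8297856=3.45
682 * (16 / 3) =10912 / 3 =3637.33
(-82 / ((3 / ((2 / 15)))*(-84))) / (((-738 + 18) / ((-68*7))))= 697 / 24300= 0.03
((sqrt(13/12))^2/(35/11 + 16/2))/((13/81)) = 99/164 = 0.60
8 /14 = 4 /7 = 0.57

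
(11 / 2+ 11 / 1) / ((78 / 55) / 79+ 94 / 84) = 14.51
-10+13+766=769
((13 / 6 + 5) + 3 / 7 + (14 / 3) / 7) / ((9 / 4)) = 694 / 189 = 3.67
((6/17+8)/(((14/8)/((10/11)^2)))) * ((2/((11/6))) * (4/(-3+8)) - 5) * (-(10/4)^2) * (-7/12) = -4029250/67881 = -59.36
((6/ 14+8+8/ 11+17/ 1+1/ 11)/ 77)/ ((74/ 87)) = 175827/ 438746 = 0.40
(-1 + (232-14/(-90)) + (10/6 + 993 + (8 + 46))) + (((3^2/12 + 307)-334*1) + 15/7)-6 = 1574641/1260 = 1249.72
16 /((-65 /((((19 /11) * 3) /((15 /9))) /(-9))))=304 /3575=0.09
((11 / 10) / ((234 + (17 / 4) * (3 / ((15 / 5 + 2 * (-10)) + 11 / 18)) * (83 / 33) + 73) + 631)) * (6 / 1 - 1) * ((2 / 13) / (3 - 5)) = -35695 / 78973973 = -0.00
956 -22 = 934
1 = 1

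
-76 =-76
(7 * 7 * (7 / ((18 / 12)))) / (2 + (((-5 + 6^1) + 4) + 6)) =686 / 39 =17.59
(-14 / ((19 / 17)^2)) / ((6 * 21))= -289 / 3249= -0.09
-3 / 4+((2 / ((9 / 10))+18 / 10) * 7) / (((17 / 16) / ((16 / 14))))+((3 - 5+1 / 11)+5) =1098187 / 33660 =32.63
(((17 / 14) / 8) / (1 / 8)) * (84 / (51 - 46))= 102 / 5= 20.40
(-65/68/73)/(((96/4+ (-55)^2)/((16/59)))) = -260/223244731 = -0.00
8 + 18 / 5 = 58 / 5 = 11.60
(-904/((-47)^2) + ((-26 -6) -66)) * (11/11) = -217386/2209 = -98.41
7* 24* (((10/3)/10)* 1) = 56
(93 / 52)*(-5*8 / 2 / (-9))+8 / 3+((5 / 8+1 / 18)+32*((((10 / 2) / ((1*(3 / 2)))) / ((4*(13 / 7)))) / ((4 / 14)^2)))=171493 / 936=183.22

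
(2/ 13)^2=4/ 169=0.02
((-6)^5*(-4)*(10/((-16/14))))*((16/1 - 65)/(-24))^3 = -37059435/16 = -2316214.69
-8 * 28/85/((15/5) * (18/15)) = -112/153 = -0.73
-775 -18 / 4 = -779.50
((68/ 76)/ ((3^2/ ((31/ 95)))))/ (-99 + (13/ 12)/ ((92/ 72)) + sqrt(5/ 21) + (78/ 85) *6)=-348336473702/ 994773126556729- 1611365740 *sqrt(105)/ 8952958139010561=-0.00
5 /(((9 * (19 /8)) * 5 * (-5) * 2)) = -4 /855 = -0.00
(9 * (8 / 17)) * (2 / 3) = 48 / 17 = 2.82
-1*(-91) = 91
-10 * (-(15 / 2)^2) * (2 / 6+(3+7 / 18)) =2093.75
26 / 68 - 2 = -55 / 34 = -1.62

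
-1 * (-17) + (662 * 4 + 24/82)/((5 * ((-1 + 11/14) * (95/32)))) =-9530123/11685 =-815.59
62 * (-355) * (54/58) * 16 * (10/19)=-95083200/551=-172564.79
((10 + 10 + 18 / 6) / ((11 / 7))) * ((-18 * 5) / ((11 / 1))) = -14490 / 121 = -119.75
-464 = -464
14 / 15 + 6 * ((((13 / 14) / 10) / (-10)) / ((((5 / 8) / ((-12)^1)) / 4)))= 13682 / 2625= 5.21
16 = 16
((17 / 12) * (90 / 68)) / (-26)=-15 / 208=-0.07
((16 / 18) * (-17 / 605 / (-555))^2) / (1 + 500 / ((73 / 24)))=168776 / 12250517234360625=0.00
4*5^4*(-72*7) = -1260000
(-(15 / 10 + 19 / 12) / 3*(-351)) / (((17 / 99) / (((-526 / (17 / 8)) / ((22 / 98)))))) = -669453876 / 289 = -2316449.40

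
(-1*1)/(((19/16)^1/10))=-8.42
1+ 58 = 59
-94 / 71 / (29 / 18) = -0.82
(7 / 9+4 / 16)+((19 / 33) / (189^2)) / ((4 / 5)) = 1211561 / 1178793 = 1.03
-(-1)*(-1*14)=-14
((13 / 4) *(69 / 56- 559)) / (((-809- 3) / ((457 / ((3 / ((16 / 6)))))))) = 185567135 / 204624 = 906.87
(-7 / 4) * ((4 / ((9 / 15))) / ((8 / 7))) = -245 / 24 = -10.21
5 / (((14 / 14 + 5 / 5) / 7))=35 / 2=17.50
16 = 16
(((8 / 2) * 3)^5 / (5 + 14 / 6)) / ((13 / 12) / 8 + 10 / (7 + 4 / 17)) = 489701376 / 21901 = 22359.77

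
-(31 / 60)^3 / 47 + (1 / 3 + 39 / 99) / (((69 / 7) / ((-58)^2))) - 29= 562998694877 / 2568456000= 219.20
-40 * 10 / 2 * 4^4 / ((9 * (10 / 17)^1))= -87040 / 9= -9671.11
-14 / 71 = -0.20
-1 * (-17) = 17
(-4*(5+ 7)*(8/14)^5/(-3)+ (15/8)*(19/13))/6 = 6493931/10487568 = 0.62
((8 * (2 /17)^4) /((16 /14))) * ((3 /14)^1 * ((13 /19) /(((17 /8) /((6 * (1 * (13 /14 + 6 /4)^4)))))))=14976 /775523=0.02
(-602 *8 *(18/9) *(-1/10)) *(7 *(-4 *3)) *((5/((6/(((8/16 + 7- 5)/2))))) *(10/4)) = -210700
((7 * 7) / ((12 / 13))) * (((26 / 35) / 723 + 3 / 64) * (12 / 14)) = 1008527 / 462720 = 2.18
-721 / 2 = -360.50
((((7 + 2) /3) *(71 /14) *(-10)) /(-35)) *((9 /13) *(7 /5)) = 1917 /455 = 4.21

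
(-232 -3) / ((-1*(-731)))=-235 / 731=-0.32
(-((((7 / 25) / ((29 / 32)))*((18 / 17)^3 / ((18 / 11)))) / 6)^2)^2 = 313428044617661546496 / 160967827566446324156640625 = 0.00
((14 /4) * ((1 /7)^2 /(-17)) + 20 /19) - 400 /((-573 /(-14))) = -22606607 /2591106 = -8.72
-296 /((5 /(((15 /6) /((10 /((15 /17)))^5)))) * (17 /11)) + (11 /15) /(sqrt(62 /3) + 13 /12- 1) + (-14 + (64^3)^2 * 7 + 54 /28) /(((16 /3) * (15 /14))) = 176 * sqrt(186) /14875 + 28447067059093434286347 /337925966000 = 84181358999.65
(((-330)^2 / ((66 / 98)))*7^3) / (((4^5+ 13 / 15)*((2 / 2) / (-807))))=-671380825500 / 15373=-43672726.57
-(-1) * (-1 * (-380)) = 380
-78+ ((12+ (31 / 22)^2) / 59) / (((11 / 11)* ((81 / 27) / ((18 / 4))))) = -4434429 / 57112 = -77.64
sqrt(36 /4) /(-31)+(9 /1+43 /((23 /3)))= 10347 /713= 14.51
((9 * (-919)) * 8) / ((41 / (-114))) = 7543152 / 41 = 183979.32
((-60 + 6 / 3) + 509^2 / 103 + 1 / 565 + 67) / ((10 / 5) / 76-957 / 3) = -5582375674 / 705381595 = -7.91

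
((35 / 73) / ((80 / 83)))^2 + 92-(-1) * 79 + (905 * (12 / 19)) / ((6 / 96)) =241486339675 / 25920256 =9316.51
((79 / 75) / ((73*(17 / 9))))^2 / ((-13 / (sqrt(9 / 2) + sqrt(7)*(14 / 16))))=-393183*sqrt(7) / 100105265000- 168507*sqrt(2) / 25026316250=-0.00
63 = 63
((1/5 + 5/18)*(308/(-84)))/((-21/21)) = 473/270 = 1.75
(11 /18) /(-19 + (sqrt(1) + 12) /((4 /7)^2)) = 88 /2997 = 0.03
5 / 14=0.36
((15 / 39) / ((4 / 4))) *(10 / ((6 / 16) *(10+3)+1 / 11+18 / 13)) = 880 / 1453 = 0.61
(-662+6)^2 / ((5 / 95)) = 8176384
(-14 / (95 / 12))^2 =28224 / 9025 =3.13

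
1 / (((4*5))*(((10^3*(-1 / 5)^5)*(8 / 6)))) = -15 / 128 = -0.12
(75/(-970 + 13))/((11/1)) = -0.01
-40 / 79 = -0.51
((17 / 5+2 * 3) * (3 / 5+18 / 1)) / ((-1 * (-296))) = 4371 / 7400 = 0.59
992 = 992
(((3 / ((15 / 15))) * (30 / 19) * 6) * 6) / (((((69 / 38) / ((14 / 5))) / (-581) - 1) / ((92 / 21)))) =-230912640 / 309437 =-746.23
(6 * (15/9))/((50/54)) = 10.80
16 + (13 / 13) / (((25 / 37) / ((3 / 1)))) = 511 / 25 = 20.44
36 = 36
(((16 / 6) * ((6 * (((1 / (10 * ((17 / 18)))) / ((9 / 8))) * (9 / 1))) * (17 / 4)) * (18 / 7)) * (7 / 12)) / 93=144 / 155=0.93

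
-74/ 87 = -0.85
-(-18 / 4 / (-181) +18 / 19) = -6687 / 6878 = -0.97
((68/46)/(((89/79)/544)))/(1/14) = 20456576/2047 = 9993.44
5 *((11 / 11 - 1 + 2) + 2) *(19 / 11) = 380 / 11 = 34.55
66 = 66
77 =77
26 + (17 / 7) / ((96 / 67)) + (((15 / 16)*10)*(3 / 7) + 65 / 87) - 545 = -9988381 / 19488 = -512.54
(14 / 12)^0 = 1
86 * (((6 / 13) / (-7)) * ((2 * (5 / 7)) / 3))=-1720 / 637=-2.70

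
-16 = -16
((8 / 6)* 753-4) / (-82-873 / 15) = -5000 / 701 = -7.13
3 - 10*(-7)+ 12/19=1399/19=73.63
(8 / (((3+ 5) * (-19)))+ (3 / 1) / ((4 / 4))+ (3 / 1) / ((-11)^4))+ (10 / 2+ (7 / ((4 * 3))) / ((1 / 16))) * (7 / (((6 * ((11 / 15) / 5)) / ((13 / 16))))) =2552611913 / 26705184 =95.58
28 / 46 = 14 / 23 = 0.61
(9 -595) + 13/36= -21083/36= -585.64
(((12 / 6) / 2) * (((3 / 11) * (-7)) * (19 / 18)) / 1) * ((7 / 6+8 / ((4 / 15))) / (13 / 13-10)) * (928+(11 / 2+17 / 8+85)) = 18461065 / 2592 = 7122.32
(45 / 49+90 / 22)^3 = 19683000000 / 156590819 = 125.70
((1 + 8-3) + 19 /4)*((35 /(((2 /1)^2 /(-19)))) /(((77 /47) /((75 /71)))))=-14399625 /12496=-1152.34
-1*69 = -69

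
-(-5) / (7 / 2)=10 / 7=1.43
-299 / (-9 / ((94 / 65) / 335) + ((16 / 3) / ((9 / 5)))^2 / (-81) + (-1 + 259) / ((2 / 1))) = 0.15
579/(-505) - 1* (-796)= 794.85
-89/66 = -1.35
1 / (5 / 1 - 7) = -1 / 2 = -0.50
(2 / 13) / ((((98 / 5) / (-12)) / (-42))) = 360 / 91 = 3.96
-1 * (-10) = 10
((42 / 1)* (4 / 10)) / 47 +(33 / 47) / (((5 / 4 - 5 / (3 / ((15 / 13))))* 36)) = 1621 / 4935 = 0.33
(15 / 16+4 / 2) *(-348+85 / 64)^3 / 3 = -513326409180541 / 12582912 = -40795517.70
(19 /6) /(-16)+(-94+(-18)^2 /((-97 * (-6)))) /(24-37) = 846185 /121056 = 6.99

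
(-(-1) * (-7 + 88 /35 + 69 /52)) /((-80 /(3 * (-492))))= -58.28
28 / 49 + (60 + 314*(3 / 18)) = 112.90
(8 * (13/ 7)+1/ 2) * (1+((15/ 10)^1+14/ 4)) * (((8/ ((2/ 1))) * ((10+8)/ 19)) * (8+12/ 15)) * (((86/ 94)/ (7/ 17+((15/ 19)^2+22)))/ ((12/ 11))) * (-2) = -1734347208/ 7751569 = -223.74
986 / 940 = 493 / 470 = 1.05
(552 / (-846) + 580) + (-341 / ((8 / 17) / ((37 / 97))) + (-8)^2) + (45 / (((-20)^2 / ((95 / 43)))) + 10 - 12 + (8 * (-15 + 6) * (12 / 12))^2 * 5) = 247337775553 / 9409776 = 26285.19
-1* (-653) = 653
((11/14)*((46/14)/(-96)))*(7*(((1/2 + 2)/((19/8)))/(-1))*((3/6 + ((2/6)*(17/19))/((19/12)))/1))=89815/658464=0.14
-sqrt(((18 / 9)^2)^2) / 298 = -2 / 149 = -0.01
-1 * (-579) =579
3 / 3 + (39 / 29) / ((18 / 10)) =152 / 87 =1.75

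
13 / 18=0.72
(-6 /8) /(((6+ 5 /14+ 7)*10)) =-21 /3740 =-0.01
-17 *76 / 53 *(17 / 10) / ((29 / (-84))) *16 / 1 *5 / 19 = 776832 / 1537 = 505.42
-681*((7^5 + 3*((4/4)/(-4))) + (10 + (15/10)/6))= -22904073/2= -11452036.50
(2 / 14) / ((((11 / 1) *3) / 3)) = 1 / 77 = 0.01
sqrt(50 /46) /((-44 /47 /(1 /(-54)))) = 235*sqrt(23) /54648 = 0.02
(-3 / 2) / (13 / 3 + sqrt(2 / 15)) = -585 / 1678 + 9 * sqrt(30) / 1678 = -0.32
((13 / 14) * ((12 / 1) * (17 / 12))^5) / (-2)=-18458141 / 28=-659219.32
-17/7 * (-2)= 34/7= 4.86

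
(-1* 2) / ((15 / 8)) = -16 / 15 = -1.07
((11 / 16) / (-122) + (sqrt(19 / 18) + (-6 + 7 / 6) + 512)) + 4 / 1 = 512.19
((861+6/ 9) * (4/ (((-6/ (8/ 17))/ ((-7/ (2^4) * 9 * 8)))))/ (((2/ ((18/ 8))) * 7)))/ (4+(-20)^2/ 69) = 139.69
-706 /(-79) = 8.94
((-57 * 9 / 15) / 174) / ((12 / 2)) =-19 / 580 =-0.03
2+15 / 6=9 / 2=4.50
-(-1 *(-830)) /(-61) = 830 /61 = 13.61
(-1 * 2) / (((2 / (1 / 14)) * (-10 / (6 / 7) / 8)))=12 / 245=0.05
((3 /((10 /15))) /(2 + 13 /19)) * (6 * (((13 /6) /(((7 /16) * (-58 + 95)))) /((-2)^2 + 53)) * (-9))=-936 /4403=-0.21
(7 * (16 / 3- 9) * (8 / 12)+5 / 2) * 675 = -19725 / 2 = -9862.50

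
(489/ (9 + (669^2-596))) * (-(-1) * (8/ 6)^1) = 326/ 223487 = 0.00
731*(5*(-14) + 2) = -49708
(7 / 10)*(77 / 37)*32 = 8624 / 185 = 46.62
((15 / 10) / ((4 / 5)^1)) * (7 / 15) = 7 / 8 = 0.88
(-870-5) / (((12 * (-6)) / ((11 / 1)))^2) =-105875 / 5184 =-20.42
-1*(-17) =17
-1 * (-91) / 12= 91 / 12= 7.58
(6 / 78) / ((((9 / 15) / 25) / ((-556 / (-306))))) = 34750 / 5967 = 5.82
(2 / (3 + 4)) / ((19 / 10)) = 20 / 133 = 0.15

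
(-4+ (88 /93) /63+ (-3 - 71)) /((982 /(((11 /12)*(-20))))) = 12565135 /8630307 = 1.46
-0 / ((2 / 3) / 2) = 0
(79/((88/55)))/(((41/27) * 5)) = 2133/328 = 6.50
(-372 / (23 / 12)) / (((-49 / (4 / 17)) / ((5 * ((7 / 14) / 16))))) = 2790 / 19159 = 0.15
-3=-3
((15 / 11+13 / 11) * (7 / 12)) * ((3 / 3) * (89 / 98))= 89 / 66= 1.35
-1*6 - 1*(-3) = -3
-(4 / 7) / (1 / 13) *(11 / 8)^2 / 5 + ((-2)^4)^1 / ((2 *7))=-933 / 560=-1.67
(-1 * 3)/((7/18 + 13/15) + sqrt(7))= 30510/43931 - 24300 * sqrt(7)/43931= -0.77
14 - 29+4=-11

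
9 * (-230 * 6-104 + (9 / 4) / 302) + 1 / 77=-1242314251 / 93016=-13355.92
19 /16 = 1.19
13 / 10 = 1.30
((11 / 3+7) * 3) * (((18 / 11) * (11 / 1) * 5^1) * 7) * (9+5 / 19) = 3548160 / 19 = 186745.26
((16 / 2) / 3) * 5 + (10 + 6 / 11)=788 / 33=23.88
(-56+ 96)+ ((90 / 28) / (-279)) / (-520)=1805441 / 45136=40.00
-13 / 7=-1.86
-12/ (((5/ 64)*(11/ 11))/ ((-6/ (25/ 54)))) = 248832/ 125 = 1990.66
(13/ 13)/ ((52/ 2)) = 0.04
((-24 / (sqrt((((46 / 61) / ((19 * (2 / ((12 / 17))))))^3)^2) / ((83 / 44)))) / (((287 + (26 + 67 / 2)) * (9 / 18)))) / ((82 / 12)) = -634855906379941 / 45632528172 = -13912.35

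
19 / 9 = 2.11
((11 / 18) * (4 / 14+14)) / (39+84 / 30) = 250 / 1197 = 0.21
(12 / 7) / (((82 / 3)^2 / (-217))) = -837 / 1681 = -0.50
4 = 4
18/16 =9/8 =1.12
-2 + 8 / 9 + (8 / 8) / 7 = -61 / 63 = -0.97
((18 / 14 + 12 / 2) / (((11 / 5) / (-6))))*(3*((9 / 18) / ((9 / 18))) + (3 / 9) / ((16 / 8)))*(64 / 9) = -103360 / 231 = -447.45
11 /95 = 0.12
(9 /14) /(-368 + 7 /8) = -12 /6853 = -0.00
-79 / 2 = -39.50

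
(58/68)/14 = 29/476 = 0.06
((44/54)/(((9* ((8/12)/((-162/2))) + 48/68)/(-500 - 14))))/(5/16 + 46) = -1537888/107445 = -14.31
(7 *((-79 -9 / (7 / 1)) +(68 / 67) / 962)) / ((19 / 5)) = -90556680 / 612313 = -147.89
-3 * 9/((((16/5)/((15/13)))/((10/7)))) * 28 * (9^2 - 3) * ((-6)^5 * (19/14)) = 2243862000/7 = 320551714.29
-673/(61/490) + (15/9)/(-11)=-10882715/2013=-5406.22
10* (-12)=-120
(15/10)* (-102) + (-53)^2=2656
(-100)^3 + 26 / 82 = -40999987 / 41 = -999999.68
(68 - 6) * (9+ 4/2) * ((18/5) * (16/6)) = 6547.20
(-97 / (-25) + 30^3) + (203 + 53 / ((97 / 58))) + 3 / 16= 1056863819 / 38800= 27238.76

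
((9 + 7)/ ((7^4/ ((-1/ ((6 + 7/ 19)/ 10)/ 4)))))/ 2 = -380/ 290521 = -0.00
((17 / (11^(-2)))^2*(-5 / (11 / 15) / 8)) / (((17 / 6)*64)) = -5091075 / 256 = -19887.01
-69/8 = -8.62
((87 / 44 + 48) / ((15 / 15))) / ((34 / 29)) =63771 / 1496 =42.63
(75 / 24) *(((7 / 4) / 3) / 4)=175 / 384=0.46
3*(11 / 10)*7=23.10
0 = 0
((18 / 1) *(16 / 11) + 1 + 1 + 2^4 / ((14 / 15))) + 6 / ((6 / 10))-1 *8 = 3644 / 77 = 47.32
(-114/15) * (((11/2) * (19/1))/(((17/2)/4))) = -31768/85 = -373.74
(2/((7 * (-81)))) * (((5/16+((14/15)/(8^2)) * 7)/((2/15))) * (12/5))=-199/7560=-0.03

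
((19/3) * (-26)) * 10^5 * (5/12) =-61750000/9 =-6861111.11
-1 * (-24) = 24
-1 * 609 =-609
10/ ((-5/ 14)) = -28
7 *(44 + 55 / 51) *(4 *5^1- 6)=225302 / 51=4417.69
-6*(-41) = 246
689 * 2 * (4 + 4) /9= 11024 /9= 1224.89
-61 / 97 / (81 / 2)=-122 / 7857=-0.02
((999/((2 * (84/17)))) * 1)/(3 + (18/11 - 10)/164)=2553111/74480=34.28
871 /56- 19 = -193 /56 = -3.45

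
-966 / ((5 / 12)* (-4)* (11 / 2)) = 5796 / 55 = 105.38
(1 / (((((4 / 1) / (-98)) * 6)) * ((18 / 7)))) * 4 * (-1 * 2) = 343 / 27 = 12.70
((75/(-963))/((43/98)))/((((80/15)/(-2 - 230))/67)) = 2380175/4601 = 517.32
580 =580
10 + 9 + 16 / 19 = 377 / 19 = 19.84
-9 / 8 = -1.12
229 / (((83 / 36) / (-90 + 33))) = -469908 / 83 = -5661.54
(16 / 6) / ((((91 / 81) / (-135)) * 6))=-4860 / 91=-53.41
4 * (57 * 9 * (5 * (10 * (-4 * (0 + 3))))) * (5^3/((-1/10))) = 1539000000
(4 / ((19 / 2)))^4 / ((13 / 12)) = 49152 / 1694173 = 0.03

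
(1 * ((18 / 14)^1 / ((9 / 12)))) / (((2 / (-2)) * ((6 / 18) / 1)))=-36 / 7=-5.14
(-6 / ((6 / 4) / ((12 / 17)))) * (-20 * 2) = 1920 / 17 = 112.94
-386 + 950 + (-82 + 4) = 486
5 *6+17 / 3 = 107 / 3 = 35.67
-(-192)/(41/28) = 5376/41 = 131.12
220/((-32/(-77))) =4235/8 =529.38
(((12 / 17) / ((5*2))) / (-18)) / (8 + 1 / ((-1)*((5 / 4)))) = -1 / 1836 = -0.00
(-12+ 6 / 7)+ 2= -9.14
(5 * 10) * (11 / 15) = 110 / 3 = 36.67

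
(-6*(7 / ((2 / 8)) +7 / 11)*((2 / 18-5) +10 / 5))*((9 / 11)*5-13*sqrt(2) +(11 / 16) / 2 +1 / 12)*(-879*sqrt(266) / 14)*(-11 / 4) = -2228265*sqrt(133) +272591085*sqrt(266) / 704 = -19382511.76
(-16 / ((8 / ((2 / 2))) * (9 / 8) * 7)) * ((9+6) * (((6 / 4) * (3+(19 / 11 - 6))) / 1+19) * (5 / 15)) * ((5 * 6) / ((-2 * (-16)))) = -4700 / 231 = -20.35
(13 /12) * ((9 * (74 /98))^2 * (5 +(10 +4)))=9129861 /9604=950.63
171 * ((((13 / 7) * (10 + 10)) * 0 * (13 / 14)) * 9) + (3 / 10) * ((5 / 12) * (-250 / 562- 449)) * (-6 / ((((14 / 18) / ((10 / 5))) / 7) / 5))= 8524845 / 281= 30337.53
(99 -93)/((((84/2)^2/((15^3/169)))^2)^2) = 59326171875/601923235347394688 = 0.00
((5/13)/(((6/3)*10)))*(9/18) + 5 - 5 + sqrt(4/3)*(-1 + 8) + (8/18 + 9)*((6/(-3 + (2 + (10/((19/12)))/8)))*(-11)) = 14*sqrt(3)/3 + 923783/312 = 2968.93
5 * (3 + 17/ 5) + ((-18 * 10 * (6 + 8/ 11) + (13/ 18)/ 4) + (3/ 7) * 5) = -1176.59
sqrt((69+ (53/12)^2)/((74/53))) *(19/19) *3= sqrt(49985890)/296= 23.89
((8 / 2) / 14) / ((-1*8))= -1 / 28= -0.04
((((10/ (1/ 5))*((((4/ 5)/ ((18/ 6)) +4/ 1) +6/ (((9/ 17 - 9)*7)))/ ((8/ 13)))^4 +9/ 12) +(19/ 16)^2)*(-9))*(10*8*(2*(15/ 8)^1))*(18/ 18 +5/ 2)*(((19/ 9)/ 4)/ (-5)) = 81341414009841263059/ 776868986880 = 104704159.11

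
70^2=4900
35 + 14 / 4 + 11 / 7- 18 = 309 / 14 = 22.07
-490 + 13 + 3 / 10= -4767 / 10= -476.70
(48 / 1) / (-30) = -8 / 5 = -1.60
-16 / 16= -1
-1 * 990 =-990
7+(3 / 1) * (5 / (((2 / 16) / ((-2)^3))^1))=-953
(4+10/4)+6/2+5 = 29/2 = 14.50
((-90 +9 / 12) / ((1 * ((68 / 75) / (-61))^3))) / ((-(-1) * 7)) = 3882904.79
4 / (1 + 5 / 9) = 18 / 7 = 2.57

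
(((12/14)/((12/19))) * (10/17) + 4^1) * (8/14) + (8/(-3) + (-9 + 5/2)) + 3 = -17117/4998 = -3.42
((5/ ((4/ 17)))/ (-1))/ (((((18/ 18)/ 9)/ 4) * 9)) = -85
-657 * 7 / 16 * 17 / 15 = -26061 / 80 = -325.76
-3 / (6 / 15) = -15 / 2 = -7.50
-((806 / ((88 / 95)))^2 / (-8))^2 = -2148397338664500625 / 239878144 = -8956202940.54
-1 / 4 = -0.25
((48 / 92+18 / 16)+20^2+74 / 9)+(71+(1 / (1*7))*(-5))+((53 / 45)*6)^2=17068977 / 32200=530.09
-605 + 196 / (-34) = -10383 / 17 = -610.76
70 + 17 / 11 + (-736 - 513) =-12952 / 11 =-1177.45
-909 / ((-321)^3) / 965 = 101 / 3546499485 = 0.00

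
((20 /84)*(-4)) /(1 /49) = -140 /3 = -46.67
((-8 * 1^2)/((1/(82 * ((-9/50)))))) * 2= 5904/25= 236.16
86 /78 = 43 /39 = 1.10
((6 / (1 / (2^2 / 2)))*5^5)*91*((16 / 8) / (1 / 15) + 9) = 133087500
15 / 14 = 1.07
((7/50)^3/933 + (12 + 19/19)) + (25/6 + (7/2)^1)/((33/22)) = 6336626029/349875000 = 18.11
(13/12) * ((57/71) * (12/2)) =741/142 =5.22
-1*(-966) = 966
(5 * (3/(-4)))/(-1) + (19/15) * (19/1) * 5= 1489/12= 124.08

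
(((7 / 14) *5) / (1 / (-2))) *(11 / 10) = -11 / 2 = -5.50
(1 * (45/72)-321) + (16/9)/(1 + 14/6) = -38381/120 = -319.84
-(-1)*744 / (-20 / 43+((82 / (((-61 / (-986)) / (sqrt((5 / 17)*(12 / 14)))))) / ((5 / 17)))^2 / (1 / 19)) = 1041619530 / 136189545189809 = 0.00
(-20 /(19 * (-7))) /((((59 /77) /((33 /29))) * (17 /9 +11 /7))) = 228690 /3543481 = 0.06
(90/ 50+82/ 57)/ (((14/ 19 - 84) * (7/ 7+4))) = -923/ 118650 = -0.01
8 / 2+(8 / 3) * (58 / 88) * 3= 102 / 11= 9.27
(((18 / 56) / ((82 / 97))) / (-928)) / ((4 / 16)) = -873 / 532672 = -0.00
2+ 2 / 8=9 / 4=2.25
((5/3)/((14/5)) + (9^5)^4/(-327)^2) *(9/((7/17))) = 2893524379255564202913/1164338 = 2485124061273929.22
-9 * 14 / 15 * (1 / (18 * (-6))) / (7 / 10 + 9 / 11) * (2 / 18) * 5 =0.03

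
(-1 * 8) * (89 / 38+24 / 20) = -2692 / 95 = -28.34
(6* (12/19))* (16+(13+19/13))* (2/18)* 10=31680/247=128.26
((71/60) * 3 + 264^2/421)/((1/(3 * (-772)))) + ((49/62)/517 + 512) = -26390340460541/67473670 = -391120.57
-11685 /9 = -3895 /3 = -1298.33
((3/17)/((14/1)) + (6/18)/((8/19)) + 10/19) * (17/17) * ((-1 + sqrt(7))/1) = -72203/54264 + 72203 * sqrt(7)/54264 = 2.19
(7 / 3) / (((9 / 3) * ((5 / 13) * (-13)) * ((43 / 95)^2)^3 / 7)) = -7203900528125 / 56892267441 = -126.62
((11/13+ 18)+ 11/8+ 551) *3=178221/104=1713.66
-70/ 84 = -5/ 6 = -0.83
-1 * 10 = -10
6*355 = 2130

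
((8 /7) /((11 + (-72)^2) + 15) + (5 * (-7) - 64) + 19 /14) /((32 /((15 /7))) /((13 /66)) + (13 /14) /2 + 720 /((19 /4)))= -1759147338 /4105141871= -0.43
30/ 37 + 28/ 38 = 1088/ 703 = 1.55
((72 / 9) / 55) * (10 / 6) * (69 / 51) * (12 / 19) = 736 / 3553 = 0.21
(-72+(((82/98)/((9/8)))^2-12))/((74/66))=-178517020/2398599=-74.43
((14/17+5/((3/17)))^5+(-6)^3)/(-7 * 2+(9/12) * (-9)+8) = -29081070023527964/17596287801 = -1652682.11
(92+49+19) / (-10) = -16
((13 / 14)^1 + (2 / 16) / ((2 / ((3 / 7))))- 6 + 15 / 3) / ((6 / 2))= -5 / 336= -0.01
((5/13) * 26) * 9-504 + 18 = -396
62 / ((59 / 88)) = 5456 / 59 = 92.47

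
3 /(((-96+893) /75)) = 225 /797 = 0.28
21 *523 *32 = 351456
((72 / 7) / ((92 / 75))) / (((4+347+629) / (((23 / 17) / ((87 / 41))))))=1845 / 338198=0.01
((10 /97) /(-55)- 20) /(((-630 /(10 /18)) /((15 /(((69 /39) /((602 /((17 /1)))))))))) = 5.30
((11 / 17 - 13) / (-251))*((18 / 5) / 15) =252 / 21335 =0.01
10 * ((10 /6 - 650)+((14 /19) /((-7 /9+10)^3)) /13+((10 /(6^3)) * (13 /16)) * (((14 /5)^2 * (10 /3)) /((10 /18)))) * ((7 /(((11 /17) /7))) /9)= -2489415814272541 /45758970036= -54402.79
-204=-204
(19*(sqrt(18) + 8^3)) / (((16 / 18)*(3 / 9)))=1539*sqrt(2) / 8 + 32832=33104.06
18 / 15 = 1.20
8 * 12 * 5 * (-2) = -960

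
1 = 1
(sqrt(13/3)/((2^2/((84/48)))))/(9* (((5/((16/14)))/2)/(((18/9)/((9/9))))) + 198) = 14* sqrt(39)/19953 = 0.00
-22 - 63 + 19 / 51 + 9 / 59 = -254185 / 3009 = -84.47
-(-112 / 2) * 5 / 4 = 70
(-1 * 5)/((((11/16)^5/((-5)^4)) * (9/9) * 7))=-3276800000/1127357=-2906.62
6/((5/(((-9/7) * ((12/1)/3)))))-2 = -286/35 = -8.17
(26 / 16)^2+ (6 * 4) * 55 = 1322.64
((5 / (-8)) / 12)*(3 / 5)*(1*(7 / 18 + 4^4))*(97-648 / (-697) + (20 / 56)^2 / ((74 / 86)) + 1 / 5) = -2292547251397 / 2911474944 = -787.42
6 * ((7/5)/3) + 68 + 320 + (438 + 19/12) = 49823/60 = 830.38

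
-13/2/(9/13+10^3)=-169/26018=-0.01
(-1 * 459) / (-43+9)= 27 / 2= 13.50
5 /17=0.29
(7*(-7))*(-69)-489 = 2892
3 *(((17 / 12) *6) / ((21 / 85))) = 1445 / 14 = 103.21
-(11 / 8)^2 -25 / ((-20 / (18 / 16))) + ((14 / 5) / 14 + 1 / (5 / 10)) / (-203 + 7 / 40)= -257135 / 519232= -0.50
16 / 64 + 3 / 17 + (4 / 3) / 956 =20861 / 48756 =0.43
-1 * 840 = -840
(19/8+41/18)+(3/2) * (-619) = -66517/72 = -923.85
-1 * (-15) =15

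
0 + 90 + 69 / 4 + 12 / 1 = 477 / 4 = 119.25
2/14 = 1/7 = 0.14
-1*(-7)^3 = 343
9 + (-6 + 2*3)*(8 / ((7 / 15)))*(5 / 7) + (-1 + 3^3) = 35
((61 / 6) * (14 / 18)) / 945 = 61 / 7290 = 0.01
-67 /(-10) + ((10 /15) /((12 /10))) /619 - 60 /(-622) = 117769777 /17325810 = 6.80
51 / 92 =0.55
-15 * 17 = -255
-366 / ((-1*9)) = 122 / 3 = 40.67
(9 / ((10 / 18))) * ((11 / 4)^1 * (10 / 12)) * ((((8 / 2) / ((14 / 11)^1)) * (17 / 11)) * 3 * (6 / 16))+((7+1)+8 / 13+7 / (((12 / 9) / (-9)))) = 478229 / 2912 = 164.23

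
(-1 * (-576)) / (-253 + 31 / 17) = -4896 / 2135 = -2.29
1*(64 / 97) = 0.66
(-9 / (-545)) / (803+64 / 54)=0.00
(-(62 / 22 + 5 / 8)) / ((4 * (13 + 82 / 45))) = -13635 / 234784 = -0.06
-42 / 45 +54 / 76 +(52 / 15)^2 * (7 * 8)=5752207 / 8550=672.77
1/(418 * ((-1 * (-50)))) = 1/20900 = 0.00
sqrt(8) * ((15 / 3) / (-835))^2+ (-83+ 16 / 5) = -399 / 5+ 2 * sqrt(2) / 27889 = -79.80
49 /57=0.86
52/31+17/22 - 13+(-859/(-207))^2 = 194936287/29223018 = 6.67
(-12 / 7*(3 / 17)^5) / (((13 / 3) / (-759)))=6639732 / 129206987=0.05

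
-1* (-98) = 98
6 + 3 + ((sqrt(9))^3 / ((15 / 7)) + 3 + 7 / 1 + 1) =32.60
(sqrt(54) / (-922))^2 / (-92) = -27 / 39103864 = -0.00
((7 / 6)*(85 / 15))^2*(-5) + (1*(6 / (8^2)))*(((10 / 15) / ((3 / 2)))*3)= -141529 / 648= -218.41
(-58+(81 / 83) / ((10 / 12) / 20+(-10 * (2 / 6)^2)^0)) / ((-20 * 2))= 59203 / 41500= 1.43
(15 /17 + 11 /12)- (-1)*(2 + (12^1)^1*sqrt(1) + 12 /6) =3631 /204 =17.80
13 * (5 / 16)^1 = 65 / 16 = 4.06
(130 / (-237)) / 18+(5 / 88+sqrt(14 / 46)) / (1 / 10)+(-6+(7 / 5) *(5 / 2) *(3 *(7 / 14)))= 5.30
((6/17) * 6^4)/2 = 3888/17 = 228.71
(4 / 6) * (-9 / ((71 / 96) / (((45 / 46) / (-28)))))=3240 / 11431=0.28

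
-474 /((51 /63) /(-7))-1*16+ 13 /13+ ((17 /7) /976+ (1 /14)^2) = 3320091723 /813008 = 4083.71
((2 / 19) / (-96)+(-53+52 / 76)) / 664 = -47713 / 605568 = -0.08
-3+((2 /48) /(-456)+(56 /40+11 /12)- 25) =-25.68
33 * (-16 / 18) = -88 / 3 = -29.33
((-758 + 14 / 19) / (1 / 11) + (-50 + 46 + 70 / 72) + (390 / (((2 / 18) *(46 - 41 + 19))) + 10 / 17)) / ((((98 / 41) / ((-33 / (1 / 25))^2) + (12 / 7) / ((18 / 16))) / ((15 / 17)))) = -7747467923146875 / 1634454826826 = -4740.09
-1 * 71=-71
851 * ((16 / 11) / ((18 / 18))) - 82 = 12714 / 11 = 1155.82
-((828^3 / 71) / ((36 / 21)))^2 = -109651760452733184 / 5041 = -21751985806929.81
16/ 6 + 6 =26/ 3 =8.67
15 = 15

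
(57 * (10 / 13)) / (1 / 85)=48450 / 13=3726.92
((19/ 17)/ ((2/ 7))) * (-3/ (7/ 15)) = -25.15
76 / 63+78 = 79.21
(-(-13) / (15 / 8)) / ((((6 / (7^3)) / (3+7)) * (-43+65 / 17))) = -303212 / 2997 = -101.17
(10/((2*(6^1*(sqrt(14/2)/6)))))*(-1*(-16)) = 80*sqrt(7)/7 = 30.24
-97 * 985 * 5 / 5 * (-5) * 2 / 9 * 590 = 563715500 / 9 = 62635055.56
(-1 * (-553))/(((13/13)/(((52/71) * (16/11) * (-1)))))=-460096/781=-589.11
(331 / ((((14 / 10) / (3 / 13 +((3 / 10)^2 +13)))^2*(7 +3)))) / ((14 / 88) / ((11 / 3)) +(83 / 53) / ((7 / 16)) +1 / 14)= 636552968235767 / 784765527000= 811.14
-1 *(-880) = 880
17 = 17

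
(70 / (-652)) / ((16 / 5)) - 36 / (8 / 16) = -375727 / 5216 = -72.03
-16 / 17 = -0.94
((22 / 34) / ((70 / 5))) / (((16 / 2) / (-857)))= -9427 / 1904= -4.95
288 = 288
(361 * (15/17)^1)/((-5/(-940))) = 1018020/17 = 59883.53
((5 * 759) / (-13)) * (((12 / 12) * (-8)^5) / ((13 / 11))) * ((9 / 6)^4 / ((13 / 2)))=13849989120 / 2197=6304046.03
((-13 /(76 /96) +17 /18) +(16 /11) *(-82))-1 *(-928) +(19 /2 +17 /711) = 13254611 /16511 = 802.77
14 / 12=7 / 6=1.17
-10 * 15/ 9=-50/ 3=-16.67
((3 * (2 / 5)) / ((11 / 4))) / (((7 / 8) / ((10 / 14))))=192 / 539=0.36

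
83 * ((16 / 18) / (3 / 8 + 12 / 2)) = 5312 / 459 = 11.57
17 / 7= 2.43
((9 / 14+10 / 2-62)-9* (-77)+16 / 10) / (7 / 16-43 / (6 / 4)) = -1072248 / 47425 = -22.61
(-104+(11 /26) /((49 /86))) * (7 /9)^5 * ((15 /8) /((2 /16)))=-440.85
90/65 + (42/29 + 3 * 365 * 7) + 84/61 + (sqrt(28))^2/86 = 7584181261/988871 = 7669.54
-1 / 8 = -0.12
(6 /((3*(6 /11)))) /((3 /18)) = 22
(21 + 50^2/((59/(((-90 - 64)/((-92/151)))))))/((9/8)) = 9538.85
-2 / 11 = -0.18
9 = 9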